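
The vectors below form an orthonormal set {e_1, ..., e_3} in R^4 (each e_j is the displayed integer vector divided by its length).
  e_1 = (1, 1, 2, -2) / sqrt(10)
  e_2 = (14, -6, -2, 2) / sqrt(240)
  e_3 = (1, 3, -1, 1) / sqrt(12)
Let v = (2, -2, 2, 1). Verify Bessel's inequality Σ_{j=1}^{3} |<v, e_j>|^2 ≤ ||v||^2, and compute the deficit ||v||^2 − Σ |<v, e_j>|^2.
Σ |<v, e_j>|^2 = 17/2; ||v||^2 = 13; deficit = 9/2

Write each e_j = u_j / sqrt(<u_j, u_j>) where u_j is the displayed integer vector. Then <v, e_j> = <v, u_j> / sqrt(<u_j, u_j>), so |<v, e_j>|^2 = <v, u_j>^2 / <u_j, u_j>.
Coefficients: <v, e_1> = 2/sqrt(10), <v, e_2> = 38/sqrt(240), <v, e_3> = -5/sqrt(12).
Square and sum: Σ |<v, e_j>|^2 = 17/2.
Compute ||v||^2 = v·v = 13.
Deficit = 13 − 17/2 = 9/2 ≥ 0, confirming Bessel's inequality. (The deficit equals ||v − Σ <v,e_j> e_j||^2, the squared distance from v to span{e_j}.)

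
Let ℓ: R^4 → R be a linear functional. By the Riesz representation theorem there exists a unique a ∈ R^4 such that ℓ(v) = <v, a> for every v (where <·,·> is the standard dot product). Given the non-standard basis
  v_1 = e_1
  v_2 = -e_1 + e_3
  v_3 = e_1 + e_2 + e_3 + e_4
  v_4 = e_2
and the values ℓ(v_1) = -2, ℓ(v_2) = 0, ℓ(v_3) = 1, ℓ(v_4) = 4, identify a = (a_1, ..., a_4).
a = (-2, 4, -2, 1)

Write a = (a_1, ..., a_4) in the standard basis. For each basis vector v_i, ℓ(v_i) = <v_i, a> is a linear equation in the a_j's. Collect the n equations into a matrix system V a = ℓ, where row i of V is v_i (expressed in the standard basis). Since V is invertible (lower-triangular with 1s on the diagonal, up to permutation), solve by back-substitution:
  V =
[[1, 0, 0, 0],
 [-1, 0, 1, 0],
 [1, 1, 1, 1],
 [0, 1, 0, 0]]
  V a = (-2, 0, 1, 4)
Solving gives a = (-2, 4, -2, 1).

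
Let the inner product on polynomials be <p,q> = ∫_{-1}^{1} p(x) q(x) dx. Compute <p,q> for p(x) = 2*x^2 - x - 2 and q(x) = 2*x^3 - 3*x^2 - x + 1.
<p,q> = -6/5

Expand the product: p(x)·q(x) = 4*x^5 - 8*x^4 - 3*x^3 + 9*x^2 + x - 2.
∫_{-1}^{1} of each monomial x^k gives [2/(k+1) if k even, 0 if k odd]. Integrating term-by-term (or equivalently evaluating the antiderivative F(x) = 2*x^6/3 - 8*x^5/5 - 3*x^4/4 + 3*x^3 + x^2/2 - 2*x at the endpoints):
  F(1) − F(−1) = -11/60 − (61/60) = -6/5.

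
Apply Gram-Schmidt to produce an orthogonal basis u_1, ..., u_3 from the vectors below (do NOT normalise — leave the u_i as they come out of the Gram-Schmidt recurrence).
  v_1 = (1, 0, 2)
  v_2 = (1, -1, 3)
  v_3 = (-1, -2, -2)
Orthogonal basis:
  u_1 = (1, 0, 2)
  u_2 = (-2/5, -1, 1/5)
  u_3 = (2/3, -1/3, -1/3)

Apply the Gram-Schmidt recurrence
  u_1 = v_1
  u_i = v_i − Σ_{j<i} ((v_i · u_j) / (u_j · u_j)) · u_j.

Step by step this gives:
  u_1 = (1, 0, 2)
  u_2 = (-2/5, -1, 1/5)
  u_3 = (2/3, -1/3, -1/3)

Orthogonality check:
  u_2 · u_1 = 0 (should be 0)
  u_3 · u_1 = 0 (should be 0)
  u_3 · u_2 = 0 (should be 0)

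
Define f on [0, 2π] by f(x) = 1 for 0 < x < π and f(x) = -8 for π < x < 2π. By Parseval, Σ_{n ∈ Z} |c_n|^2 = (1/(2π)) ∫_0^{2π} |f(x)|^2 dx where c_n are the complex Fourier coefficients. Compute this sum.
Σ |c_n|^2 = 65/2

Parseval equates the L^2 energy of f (normalised by 1/(2π)) with the ℓ^2 sum of its Fourier coefficients: (1/(2π)) ∫_0^{2π} |f|^2 = Σ |c_n|^2.
Compute the left side: (1/(2π)) [∫_0^π 1^2 dx + ∫_π^{2π} (-8)^2 dx] = (1/(2π)) · (1π + 64π) = (1 + 64)/2 = 65/2.
So Σ_{n ∈ Z} |c_n|^2 = 65/2.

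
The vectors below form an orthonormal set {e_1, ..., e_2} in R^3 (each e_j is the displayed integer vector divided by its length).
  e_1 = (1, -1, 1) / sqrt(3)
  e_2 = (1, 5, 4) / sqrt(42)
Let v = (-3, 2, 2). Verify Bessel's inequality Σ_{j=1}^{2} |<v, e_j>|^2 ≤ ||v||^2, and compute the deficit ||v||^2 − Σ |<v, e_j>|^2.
Σ |<v, e_j>|^2 = 117/14; ||v||^2 = 17; deficit = 121/14

Write each e_j = u_j / sqrt(<u_j, u_j>) where u_j is the displayed integer vector. Then <v, e_j> = <v, u_j> / sqrt(<u_j, u_j>), so |<v, e_j>|^2 = <v, u_j>^2 / <u_j, u_j>.
Coefficients: <v, e_1> = -3/sqrt(3), <v, e_2> = 15/sqrt(42).
Square and sum: Σ |<v, e_j>|^2 = 117/14.
Compute ||v||^2 = v·v = 17.
Deficit = 17 − 117/14 = 121/14 ≥ 0, confirming Bessel's inequality. (The deficit equals ||v − Σ <v,e_j> e_j||^2, the squared distance from v to span{e_j}.)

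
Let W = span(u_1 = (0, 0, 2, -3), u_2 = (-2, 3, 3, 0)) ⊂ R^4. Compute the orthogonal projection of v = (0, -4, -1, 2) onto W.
proj_W(v) = (147/125, -441/250, -613/250, 129/125)

Set up U = [u_1 | ... | u_2] ∈ R^(4×2). The projector onto W = col(U) is P = U (U^T U)^(-1) U^T.
Compute U^T U =
  [13, 6]
  [6, 22],
and U^T v = (-8, -15).
Solve U^T U · c = U^T v for the coefficients: c = (-43/125, -147/250). The projection is proj_W(v) = U c.
Check: (v - proj_W(v)) · u_1 = 0  (should be 0).
Check: (v - proj_W(v)) · u_2 = 0  (should be 0).
Result: proj_W(v) = (147/125, -441/250, -613/250, 129/125).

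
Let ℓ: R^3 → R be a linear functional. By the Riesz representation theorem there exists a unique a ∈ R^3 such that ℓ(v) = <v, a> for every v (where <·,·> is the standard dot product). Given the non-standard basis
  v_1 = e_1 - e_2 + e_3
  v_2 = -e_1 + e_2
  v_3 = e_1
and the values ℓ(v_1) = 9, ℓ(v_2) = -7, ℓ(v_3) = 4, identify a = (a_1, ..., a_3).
a = (4, -3, 2)

Write a = (a_1, ..., a_3) in the standard basis. For each basis vector v_i, ℓ(v_i) = <v_i, a> is a linear equation in the a_j's. Collect the n equations into a matrix system V a = ℓ, where row i of V is v_i (expressed in the standard basis). Since V is invertible (lower-triangular with 1s on the diagonal, up to permutation), solve by back-substitution:
  V =
[[1, -1, 1],
 [-1, 1, 0],
 [1, 0, 0]]
  V a = (9, -7, 4)
Solving gives a = (4, -3, 2).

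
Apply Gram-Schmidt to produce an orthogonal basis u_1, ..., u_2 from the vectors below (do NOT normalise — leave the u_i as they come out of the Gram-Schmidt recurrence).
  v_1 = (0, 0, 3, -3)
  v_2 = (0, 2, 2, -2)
Orthogonal basis:
  u_1 = (0, 0, 3, -3)
  u_2 = (0, 2, 0, 0)

Apply the Gram-Schmidt recurrence
  u_1 = v_1
  u_i = v_i − Σ_{j<i} ((v_i · u_j) / (u_j · u_j)) · u_j.

Step by step this gives:
  u_1 = (0, 0, 3, -3)
  u_2 = (0, 2, 0, 0)

Orthogonality check:
  u_2 · u_1 = 0 (should be 0)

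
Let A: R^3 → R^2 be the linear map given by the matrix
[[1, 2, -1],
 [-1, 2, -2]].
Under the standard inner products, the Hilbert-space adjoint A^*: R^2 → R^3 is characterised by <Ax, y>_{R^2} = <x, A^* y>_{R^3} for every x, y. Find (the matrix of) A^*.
A^* = A^T =
[[1, -1],
 [2, 2],
 [-1, -2]]

For real matrices with standard dot products, the defining identity <Ax, y> = <x, A^* y> gives (Ax)^T y = x^T (A^*) y, i.e. x^T A^T y = x^T (A^*) y. Since this holds for all x, y, we must have A^* = A^T. Therefore
A^* =
[[1, -1],
 [2, 2],
 [-1, -2]].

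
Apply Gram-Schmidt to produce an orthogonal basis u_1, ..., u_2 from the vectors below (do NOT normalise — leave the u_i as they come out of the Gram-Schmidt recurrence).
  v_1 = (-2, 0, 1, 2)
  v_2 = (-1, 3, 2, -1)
Orthogonal basis:
  u_1 = (-2, 0, 1, 2)
  u_2 = (-5/9, 3, 16/9, -13/9)

Apply the Gram-Schmidt recurrence
  u_1 = v_1
  u_i = v_i − Σ_{j<i} ((v_i · u_j) / (u_j · u_j)) · u_j.

Step by step this gives:
  u_1 = (-2, 0, 1, 2)
  u_2 = (-5/9, 3, 16/9, -13/9)

Orthogonality check:
  u_2 · u_1 = 0 (should be 0)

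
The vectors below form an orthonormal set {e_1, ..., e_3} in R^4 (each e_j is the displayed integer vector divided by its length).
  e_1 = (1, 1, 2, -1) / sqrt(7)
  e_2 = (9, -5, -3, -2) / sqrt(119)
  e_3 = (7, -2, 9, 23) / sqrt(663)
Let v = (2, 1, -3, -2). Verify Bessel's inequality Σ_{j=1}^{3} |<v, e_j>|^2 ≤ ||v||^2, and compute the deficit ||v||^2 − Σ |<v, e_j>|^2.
Σ |<v, e_j>|^2 = 446/39; ||v||^2 = 18; deficit = 256/39

Write each e_j = u_j / sqrt(<u_j, u_j>) where u_j is the displayed integer vector. Then <v, e_j> = <v, u_j> / sqrt(<u_j, u_j>), so |<v, e_j>|^2 = <v, u_j>^2 / <u_j, u_j>.
Coefficients: <v, e_1> = -1/sqrt(7), <v, e_2> = 26/sqrt(119), <v, e_3> = -61/sqrt(663).
Square and sum: Σ |<v, e_j>|^2 = 446/39.
Compute ||v||^2 = v·v = 18.
Deficit = 18 − 446/39 = 256/39 ≥ 0, confirming Bessel's inequality. (The deficit equals ||v − Σ <v,e_j> e_j||^2, the squared distance from v to span{e_j}.)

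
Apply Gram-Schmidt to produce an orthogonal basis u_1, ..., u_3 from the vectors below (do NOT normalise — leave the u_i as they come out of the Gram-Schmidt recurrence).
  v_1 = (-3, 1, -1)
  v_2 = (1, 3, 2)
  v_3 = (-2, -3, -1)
Orthogonal basis:
  u_1 = (-3, 1, -1)
  u_2 = (5/11, 35/11, 20/11)
  u_3 = (-1/2, -1/2, 1)

Apply the Gram-Schmidt recurrence
  u_1 = v_1
  u_i = v_i − Σ_{j<i} ((v_i · u_j) / (u_j · u_j)) · u_j.

Step by step this gives:
  u_1 = (-3, 1, -1)
  u_2 = (5/11, 35/11, 20/11)
  u_3 = (-1/2, -1/2, 1)

Orthogonality check:
  u_2 · u_1 = 0 (should be 0)
  u_3 · u_1 = 0 (should be 0)
  u_3 · u_2 = 0 (should be 0)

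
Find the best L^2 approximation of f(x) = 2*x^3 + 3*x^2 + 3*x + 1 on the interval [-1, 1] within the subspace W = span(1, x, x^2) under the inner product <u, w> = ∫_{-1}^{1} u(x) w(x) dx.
g(x) = 3*x^2 + 21*x/5 + 1

The best approximation g ∈ W is the orthogonal projection of f onto W. Writing g = a_0 + a_1 x + a_2 x^2, the coefficients solve the normal equations G · a = b where
  G_{ij} = <φ_i, φ_j> and b_i = <f, φ_i>, with φ_0 = 1, φ_1 = x, φ_2 = x^2.
G =
  [2, 0, 2/3]
  [0, 2/3, 0]
  [2/3, 0, 2/5],
b = (4, 14/5, 28/15).
Solving gives a_0 = 1, a_1 = 21/5, a_2 = 3, so
  g(x) = 3*x^2 + 21*x/5 + 1.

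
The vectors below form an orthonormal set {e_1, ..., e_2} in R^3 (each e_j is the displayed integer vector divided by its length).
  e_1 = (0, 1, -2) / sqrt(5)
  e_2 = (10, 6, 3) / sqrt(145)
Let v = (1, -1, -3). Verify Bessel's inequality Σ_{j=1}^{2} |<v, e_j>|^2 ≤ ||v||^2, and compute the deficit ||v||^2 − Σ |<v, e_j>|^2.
Σ |<v, e_j>|^2 = 150/29; ||v||^2 = 11; deficit = 169/29

Write each e_j = u_j / sqrt(<u_j, u_j>) where u_j is the displayed integer vector. Then <v, e_j> = <v, u_j> / sqrt(<u_j, u_j>), so |<v, e_j>|^2 = <v, u_j>^2 / <u_j, u_j>.
Coefficients: <v, e_1> = 5/sqrt(5), <v, e_2> = -5/sqrt(145).
Square and sum: Σ |<v, e_j>|^2 = 150/29.
Compute ||v||^2 = v·v = 11.
Deficit = 11 − 150/29 = 169/29 ≥ 0, confirming Bessel's inequality. (The deficit equals ||v − Σ <v,e_j> e_j||^2, the squared distance from v to span{e_j}.)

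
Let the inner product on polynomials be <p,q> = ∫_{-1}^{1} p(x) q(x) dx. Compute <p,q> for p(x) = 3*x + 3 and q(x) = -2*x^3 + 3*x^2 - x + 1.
<p,q> = 38/5

Expand the product: p(x)·q(x) = -6*x^4 + 3*x^3 + 6*x^2 + 3.
∫_{-1}^{1} of each monomial x^k gives [2/(k+1) if k even, 0 if k odd]. Integrating term-by-term (or equivalently evaluating the antiderivative F(x) = -6*x^5/5 + 3*x^4/4 + 2*x^3 + 3*x at the endpoints):
  F(1) − F(−1) = 91/20 − (-61/20) = 38/5.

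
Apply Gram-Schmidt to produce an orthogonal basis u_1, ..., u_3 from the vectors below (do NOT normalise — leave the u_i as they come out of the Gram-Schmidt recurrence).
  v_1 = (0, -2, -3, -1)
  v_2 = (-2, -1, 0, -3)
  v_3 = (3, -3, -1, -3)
Orthogonal basis:
  u_1 = (0, -2, -3, -1)
  u_2 = (-2, -2/7, 15/14, -37/14)
  u_3 = (187/57, -71/57, 27/19, -101/57)

Apply the Gram-Schmidt recurrence
  u_1 = v_1
  u_i = v_i − Σ_{j<i} ((v_i · u_j) / (u_j · u_j)) · u_j.

Step by step this gives:
  u_1 = (0, -2, -3, -1)
  u_2 = (-2, -2/7, 15/14, -37/14)
  u_3 = (187/57, -71/57, 27/19, -101/57)

Orthogonality check:
  u_2 · u_1 = 0 (should be 0)
  u_3 · u_1 = 0 (should be 0)
  u_3 · u_2 = 0 (should be 0)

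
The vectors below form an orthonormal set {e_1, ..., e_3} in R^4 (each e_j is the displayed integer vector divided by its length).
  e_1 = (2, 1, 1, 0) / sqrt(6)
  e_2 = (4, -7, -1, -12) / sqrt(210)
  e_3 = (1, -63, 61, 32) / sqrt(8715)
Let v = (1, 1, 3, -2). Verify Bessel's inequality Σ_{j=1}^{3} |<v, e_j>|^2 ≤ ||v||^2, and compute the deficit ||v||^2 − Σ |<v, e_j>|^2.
Σ |<v, e_j>|^2 = 657/83; ||v||^2 = 15; deficit = 588/83

Write each e_j = u_j / sqrt(<u_j, u_j>) where u_j is the displayed integer vector. Then <v, e_j> = <v, u_j> / sqrt(<u_j, u_j>), so |<v, e_j>|^2 = <v, u_j>^2 / <u_j, u_j>.
Coefficients: <v, e_1> = 6/sqrt(6), <v, e_2> = 18/sqrt(210), <v, e_3> = 57/sqrt(8715).
Square and sum: Σ |<v, e_j>|^2 = 657/83.
Compute ||v||^2 = v·v = 15.
Deficit = 15 − 657/83 = 588/83 ≥ 0, confirming Bessel's inequality. (The deficit equals ||v − Σ <v,e_j> e_j||^2, the squared distance from v to span{e_j}.)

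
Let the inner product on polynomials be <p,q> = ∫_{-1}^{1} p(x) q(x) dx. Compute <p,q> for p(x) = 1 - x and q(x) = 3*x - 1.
<p,q> = -4

Expand the product: p(x)·q(x) = -3*x^2 + 4*x - 1.
∫_{-1}^{1} of each monomial x^k gives [2/(k+1) if k even, 0 if k odd]. Integrating term-by-term (or equivalently evaluating the antiderivative F(x) = -x^3 + 2*x^2 - x at the endpoints):
  F(1) − F(−1) = 0 − (4) = -4.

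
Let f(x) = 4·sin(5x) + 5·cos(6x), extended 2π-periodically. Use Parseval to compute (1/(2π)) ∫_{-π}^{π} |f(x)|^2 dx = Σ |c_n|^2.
Σ |c_n|^2 = 41/2

Expand |f|^2 and use orthogonality of {sin(nx), cos(mx)} on [-π, π]:
  ∫_{-π}^{π} sin(nx)^2 dx = π, ∫ cos(mx)^2 dx = π, and cross terms integrate to 0.
So ∫_{-π}^{π} f(x)^2 dx = 4^2 · π + 5^2 · π = (16 + 25)π.
Divide by 2π: (16 + 25)/2 = 41/2.
By Parseval, this equals Σ |c_n|^2.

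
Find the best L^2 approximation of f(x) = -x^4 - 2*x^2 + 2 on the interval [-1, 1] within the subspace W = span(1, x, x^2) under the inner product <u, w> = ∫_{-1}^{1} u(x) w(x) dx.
g(x) = 73/35 - 20*x^2/7

The best approximation g ∈ W is the orthogonal projection of f onto W. Writing g = a_0 + a_1 x + a_2 x^2, the coefficients solve the normal equations G · a = b where
  G_{ij} = <φ_i, φ_j> and b_i = <f, φ_i>, with φ_0 = 1, φ_1 = x, φ_2 = x^2.
G =
  [2, 0, 2/3]
  [0, 2/3, 0]
  [2/3, 0, 2/5],
b = (34/15, 0, 26/105).
Solving gives a_0 = 73/35, a_1 = 0, a_2 = -20/7, so
  g(x) = 73/35 - 20*x^2/7.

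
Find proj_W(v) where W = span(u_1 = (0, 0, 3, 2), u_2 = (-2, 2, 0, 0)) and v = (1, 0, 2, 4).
proj_W(v) = (1/2, -1/2, 42/13, 28/13)

Set up U = [u_1 | ... | u_2] ∈ R^(4×2). The projector onto W = col(U) is P = U (U^T U)^(-1) U^T.
Compute U^T U =
  [13, 0]
  [0, 8],
and U^T v = (14, -2).
Solve U^T U · c = U^T v for the coefficients: c = (14/13, -1/4). The projection is proj_W(v) = U c.
Check: (v - proj_W(v)) · u_1 = 0  (should be 0).
Check: (v - proj_W(v)) · u_2 = 0  (should be 0).
Result: proj_W(v) = (1/2, -1/2, 42/13, 28/13).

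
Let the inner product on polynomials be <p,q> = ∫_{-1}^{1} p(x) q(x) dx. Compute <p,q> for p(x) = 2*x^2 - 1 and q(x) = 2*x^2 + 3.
<p,q> = -26/15

Expand the product: p(x)·q(x) = 4*x^4 + 4*x^2 - 3.
∫_{-1}^{1} of each monomial x^k gives [2/(k+1) if k even, 0 if k odd]. Integrating term-by-term (or equivalently evaluating the antiderivative F(x) = 4*x^5/5 + 4*x^3/3 - 3*x at the endpoints):
  F(1) − F(−1) = -13/15 − (13/15) = -26/15.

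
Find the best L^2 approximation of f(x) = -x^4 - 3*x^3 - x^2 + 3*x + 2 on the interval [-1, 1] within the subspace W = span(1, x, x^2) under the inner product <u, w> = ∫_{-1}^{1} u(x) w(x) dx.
g(x) = -13*x^2/7 + 6*x/5 + 73/35

The best approximation g ∈ W is the orthogonal projection of f onto W. Writing g = a_0 + a_1 x + a_2 x^2, the coefficients solve the normal equations G · a = b where
  G_{ij} = <φ_i, φ_j> and b_i = <f, φ_i>, with φ_0 = 1, φ_1 = x, φ_2 = x^2.
G =
  [2, 0, 2/3]
  [0, 2/3, 0]
  [2/3, 0, 2/5],
b = (44/15, 4/5, 68/105).
Solving gives a_0 = 73/35, a_1 = 6/5, a_2 = -13/7, so
  g(x) = -13*x^2/7 + 6*x/5 + 73/35.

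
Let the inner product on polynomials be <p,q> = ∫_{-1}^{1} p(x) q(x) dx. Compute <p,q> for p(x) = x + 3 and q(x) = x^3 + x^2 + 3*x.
<p,q> = 22/5

Expand the product: p(x)·q(x) = x^4 + 4*x^3 + 6*x^2 + 9*x.
∫_{-1}^{1} of each monomial x^k gives [2/(k+1) if k even, 0 if k odd]. Integrating term-by-term (or equivalently evaluating the antiderivative F(x) = x^5/5 + x^4 + 2*x^3 + 9*x^2/2 at the endpoints):
  F(1) − F(−1) = 77/10 − (33/10) = 22/5.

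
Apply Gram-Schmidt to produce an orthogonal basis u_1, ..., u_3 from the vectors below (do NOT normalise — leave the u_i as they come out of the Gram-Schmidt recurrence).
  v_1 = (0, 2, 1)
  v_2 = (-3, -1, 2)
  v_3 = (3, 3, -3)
Orthogonal basis:
  u_1 = (0, 2, 1)
  u_2 = (-3, -1, 2)
  u_3 = (-6/7, 18/35, -36/35)

Apply the Gram-Schmidt recurrence
  u_1 = v_1
  u_i = v_i − Σ_{j<i} ((v_i · u_j) / (u_j · u_j)) · u_j.

Step by step this gives:
  u_1 = (0, 2, 1)
  u_2 = (-3, -1, 2)
  u_3 = (-6/7, 18/35, -36/35)

Orthogonality check:
  u_2 · u_1 = 0 (should be 0)
  u_3 · u_1 = 0 (should be 0)
  u_3 · u_2 = 0 (should be 0)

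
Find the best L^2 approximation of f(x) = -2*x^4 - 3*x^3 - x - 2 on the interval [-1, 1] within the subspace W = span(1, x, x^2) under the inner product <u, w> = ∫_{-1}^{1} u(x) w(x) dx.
g(x) = -12*x^2/7 - 14*x/5 - 64/35

The best approximation g ∈ W is the orthogonal projection of f onto W. Writing g = a_0 + a_1 x + a_2 x^2, the coefficients solve the normal equations G · a = b where
  G_{ij} = <φ_i, φ_j> and b_i = <f, φ_i>, with φ_0 = 1, φ_1 = x, φ_2 = x^2.
G =
  [2, 0, 2/3]
  [0, 2/3, 0]
  [2/3, 0, 2/5],
b = (-24/5, -28/15, -40/21).
Solving gives a_0 = -64/35, a_1 = -14/5, a_2 = -12/7, so
  g(x) = -12*x^2/7 - 14*x/5 - 64/35.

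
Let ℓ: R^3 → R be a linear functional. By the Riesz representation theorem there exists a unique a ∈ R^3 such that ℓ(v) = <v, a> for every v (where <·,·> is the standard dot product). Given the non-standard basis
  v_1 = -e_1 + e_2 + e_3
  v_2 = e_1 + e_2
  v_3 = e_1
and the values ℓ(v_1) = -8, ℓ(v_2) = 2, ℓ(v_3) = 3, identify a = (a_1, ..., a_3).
a = (3, -1, -4)

Write a = (a_1, ..., a_3) in the standard basis. For each basis vector v_i, ℓ(v_i) = <v_i, a> is a linear equation in the a_j's. Collect the n equations into a matrix system V a = ℓ, where row i of V is v_i (expressed in the standard basis). Since V is invertible (lower-triangular with 1s on the diagonal, up to permutation), solve by back-substitution:
  V =
[[-1, 1, 1],
 [1, 1, 0],
 [1, 0, 0]]
  V a = (-8, 2, 3)
Solving gives a = (3, -1, -4).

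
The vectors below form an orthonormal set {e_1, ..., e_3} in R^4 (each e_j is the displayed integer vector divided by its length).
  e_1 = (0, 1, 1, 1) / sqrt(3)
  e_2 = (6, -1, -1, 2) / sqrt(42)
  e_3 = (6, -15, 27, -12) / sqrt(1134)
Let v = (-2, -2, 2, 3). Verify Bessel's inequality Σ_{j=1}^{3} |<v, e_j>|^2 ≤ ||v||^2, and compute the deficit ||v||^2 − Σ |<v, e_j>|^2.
Σ |<v, e_j>|^2 = 5; ||v||^2 = 21; deficit = 16

Write each e_j = u_j / sqrt(<u_j, u_j>) where u_j is the displayed integer vector. Then <v, e_j> = <v, u_j> / sqrt(<u_j, u_j>), so |<v, e_j>|^2 = <v, u_j>^2 / <u_j, u_j>.
Coefficients: <v, e_1> = 3/sqrt(3), <v, e_2> = -6/sqrt(42), <v, e_3> = 36/sqrt(1134).
Square and sum: Σ |<v, e_j>|^2 = 5.
Compute ||v||^2 = v·v = 21.
Deficit = 21 − 5 = 16 ≥ 0, confirming Bessel's inequality. (The deficit equals ||v − Σ <v,e_j> e_j||^2, the squared distance from v to span{e_j}.)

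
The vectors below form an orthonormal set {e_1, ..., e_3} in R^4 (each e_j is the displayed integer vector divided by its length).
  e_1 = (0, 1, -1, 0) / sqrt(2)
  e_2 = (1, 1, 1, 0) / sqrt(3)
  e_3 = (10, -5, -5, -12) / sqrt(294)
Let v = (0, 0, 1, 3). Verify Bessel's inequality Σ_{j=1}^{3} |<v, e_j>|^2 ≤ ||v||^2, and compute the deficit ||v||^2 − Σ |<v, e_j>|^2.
Σ |<v, e_j>|^2 = 321/49; ||v||^2 = 10; deficit = 169/49

Write each e_j = u_j / sqrt(<u_j, u_j>) where u_j is the displayed integer vector. Then <v, e_j> = <v, u_j> / sqrt(<u_j, u_j>), so |<v, e_j>|^2 = <v, u_j>^2 / <u_j, u_j>.
Coefficients: <v, e_1> = -1/sqrt(2), <v, e_2> = 1/sqrt(3), <v, e_3> = -41/sqrt(294).
Square and sum: Σ |<v, e_j>|^2 = 321/49.
Compute ||v||^2 = v·v = 10.
Deficit = 10 − 321/49 = 169/49 ≥ 0, confirming Bessel's inequality. (The deficit equals ||v − Σ <v,e_j> e_j||^2, the squared distance from v to span{e_j}.)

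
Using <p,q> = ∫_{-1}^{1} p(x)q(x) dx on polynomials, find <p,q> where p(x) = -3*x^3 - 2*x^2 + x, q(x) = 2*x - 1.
<p,q> = 4/15

Expand the product: p(x)·q(x) = -6*x^4 - x^3 + 4*x^2 - x.
∫_{-1}^{1} of each monomial x^k gives [2/(k+1) if k even, 0 if k odd]. Integrating term-by-term (or equivalently evaluating the antiderivative F(x) = -6*x^5/5 - x^4/4 + 4*x^3/3 - x^2/2 at the endpoints):
  F(1) − F(−1) = -37/60 − (-53/60) = 4/15.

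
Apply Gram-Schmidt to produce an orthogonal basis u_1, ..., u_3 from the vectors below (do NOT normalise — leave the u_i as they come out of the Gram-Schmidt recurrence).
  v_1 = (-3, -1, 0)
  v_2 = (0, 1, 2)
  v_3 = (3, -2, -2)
Orthogonal basis:
  u_1 = (-3, -1, 0)
  u_2 = (-3/10, 9/10, 2)
  u_3 = (24/49, -72/49, 36/49)

Apply the Gram-Schmidt recurrence
  u_1 = v_1
  u_i = v_i − Σ_{j<i} ((v_i · u_j) / (u_j · u_j)) · u_j.

Step by step this gives:
  u_1 = (-3, -1, 0)
  u_2 = (-3/10, 9/10, 2)
  u_3 = (24/49, -72/49, 36/49)

Orthogonality check:
  u_2 · u_1 = 0 (should be 0)
  u_3 · u_1 = 0 (should be 0)
  u_3 · u_2 = 0 (should be 0)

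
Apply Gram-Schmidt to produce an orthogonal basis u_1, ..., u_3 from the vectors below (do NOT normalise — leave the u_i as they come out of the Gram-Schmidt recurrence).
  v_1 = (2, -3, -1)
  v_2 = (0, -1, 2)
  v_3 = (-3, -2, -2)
Orthogonal basis:
  u_1 = (2, -3, -1)
  u_2 = (-1/7, -11/14, 29/14)
  u_3 = (-77/23, -44/23, -22/23)

Apply the Gram-Schmidt recurrence
  u_1 = v_1
  u_i = v_i − Σ_{j<i} ((v_i · u_j) / (u_j · u_j)) · u_j.

Step by step this gives:
  u_1 = (2, -3, -1)
  u_2 = (-1/7, -11/14, 29/14)
  u_3 = (-77/23, -44/23, -22/23)

Orthogonality check:
  u_2 · u_1 = 0 (should be 0)
  u_3 · u_1 = 0 (should be 0)
  u_3 · u_2 = 0 (should be 0)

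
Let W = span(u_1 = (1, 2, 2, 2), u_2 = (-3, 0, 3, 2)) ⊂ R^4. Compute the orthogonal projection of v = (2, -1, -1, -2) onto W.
proj_W(v) = (340/237, -82/237, -463/237, -112/79)

Set up U = [u_1 | ... | u_2] ∈ R^(4×2). The projector onto W = col(U) is P = U (U^T U)^(-1) U^T.
Compute U^T U =
  [13, 7]
  [7, 22],
and U^T v = (-6, -13).
Solve U^T U · c = U^T v for the coefficients: c = (-41/237, -127/237). The projection is proj_W(v) = U c.
Check: (v - proj_W(v)) · u_1 = 0  (should be 0).
Check: (v - proj_W(v)) · u_2 = 0  (should be 0).
Result: proj_W(v) = (340/237, -82/237, -463/237, -112/79).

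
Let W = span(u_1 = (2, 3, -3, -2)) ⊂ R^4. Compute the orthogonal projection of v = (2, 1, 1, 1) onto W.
proj_W(v) = (2/13, 3/13, -3/13, -2/13)

Set up U = [u_1 | ... | u_1] ∈ R^(4×1). The projector onto W = col(U) is P = U (U^T U)^(-1) U^T.
Compute U^T U =
  [26],
and U^T v = (2).
Solve U^T U · c = U^T v for the coefficients: c = (1/13). The projection is proj_W(v) = U c.
Check: (v - proj_W(v)) · u_1 = 0  (should be 0).
Result: proj_W(v) = (2/13, 3/13, -3/13, -2/13).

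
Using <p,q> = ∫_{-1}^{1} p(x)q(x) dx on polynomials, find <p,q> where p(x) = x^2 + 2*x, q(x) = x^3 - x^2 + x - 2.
<p,q> = 2/5

Expand the product: p(x)·q(x) = x^5 + x^4 - x^3 - 4*x.
∫_{-1}^{1} of each monomial x^k gives [2/(k+1) if k even, 0 if k odd]. Integrating term-by-term (or equivalently evaluating the antiderivative F(x) = x^6/6 + x^5/5 - x^4/4 - 2*x^2 at the endpoints):
  F(1) − F(−1) = -113/60 − (-137/60) = 2/5.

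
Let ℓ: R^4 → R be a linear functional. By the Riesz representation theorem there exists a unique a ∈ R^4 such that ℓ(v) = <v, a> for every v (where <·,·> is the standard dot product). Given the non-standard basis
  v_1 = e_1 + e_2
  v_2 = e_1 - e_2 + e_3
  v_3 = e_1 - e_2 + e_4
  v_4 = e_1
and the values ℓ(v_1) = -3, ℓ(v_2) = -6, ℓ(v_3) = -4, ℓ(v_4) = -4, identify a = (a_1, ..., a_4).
a = (-4, 1, -1, 1)

Write a = (a_1, ..., a_4) in the standard basis. For each basis vector v_i, ℓ(v_i) = <v_i, a> is a linear equation in the a_j's. Collect the n equations into a matrix system V a = ℓ, where row i of V is v_i (expressed in the standard basis). Since V is invertible (lower-triangular with 1s on the diagonal, up to permutation), solve by back-substitution:
  V =
[[1, 1, 0, 0],
 [1, -1, 1, 0],
 [1, -1, 0, 1],
 [1, 0, 0, 0]]
  V a = (-3, -6, -4, -4)
Solving gives a = (-4, 1, -1, 1).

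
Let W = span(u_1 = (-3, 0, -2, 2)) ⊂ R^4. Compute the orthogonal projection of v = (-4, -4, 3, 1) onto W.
proj_W(v) = (-24/17, 0, -16/17, 16/17)

Set up U = [u_1 | ... | u_1] ∈ R^(4×1). The projector onto W = col(U) is P = U (U^T U)^(-1) U^T.
Compute U^T U =
  [17],
and U^T v = (8).
Solve U^T U · c = U^T v for the coefficients: c = (8/17). The projection is proj_W(v) = U c.
Check: (v - proj_W(v)) · u_1 = 0  (should be 0).
Result: proj_W(v) = (-24/17, 0, -16/17, 16/17).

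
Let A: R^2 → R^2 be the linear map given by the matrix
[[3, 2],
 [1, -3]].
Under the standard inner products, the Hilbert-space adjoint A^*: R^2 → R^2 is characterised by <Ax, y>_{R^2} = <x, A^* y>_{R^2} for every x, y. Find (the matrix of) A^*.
A^* = A^T =
[[3, 1],
 [2, -3]]

For real matrices with standard dot products, the defining identity <Ax, y> = <x, A^* y> gives (Ax)^T y = x^T (A^*) y, i.e. x^T A^T y = x^T (A^*) y. Since this holds for all x, y, we must have A^* = A^T. Therefore
A^* =
[[3, 1],
 [2, -3]].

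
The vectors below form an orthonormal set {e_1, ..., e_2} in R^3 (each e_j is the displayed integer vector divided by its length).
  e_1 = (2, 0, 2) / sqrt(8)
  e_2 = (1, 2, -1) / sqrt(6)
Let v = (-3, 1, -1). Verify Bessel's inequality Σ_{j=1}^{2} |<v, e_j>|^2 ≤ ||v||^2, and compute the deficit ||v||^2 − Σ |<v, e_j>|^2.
Σ |<v, e_j>|^2 = 8; ||v||^2 = 11; deficit = 3

Write each e_j = u_j / sqrt(<u_j, u_j>) where u_j is the displayed integer vector. Then <v, e_j> = <v, u_j> / sqrt(<u_j, u_j>), so |<v, e_j>|^2 = <v, u_j>^2 / <u_j, u_j>.
Coefficients: <v, e_1> = -8/sqrt(8), <v, e_2> = 0/sqrt(6).
Square and sum: Σ |<v, e_j>|^2 = 8.
Compute ||v||^2 = v·v = 11.
Deficit = 11 − 8 = 3 ≥ 0, confirming Bessel's inequality. (The deficit equals ||v − Σ <v,e_j> e_j||^2, the squared distance from v to span{e_j}.)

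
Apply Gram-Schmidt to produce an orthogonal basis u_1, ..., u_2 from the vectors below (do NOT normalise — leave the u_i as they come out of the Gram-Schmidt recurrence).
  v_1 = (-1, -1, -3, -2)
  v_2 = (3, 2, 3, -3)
Orthogonal basis:
  u_1 = (-1, -1, -3, -2)
  u_2 = (37/15, 22/15, 7/5, -61/15)

Apply the Gram-Schmidt recurrence
  u_1 = v_1
  u_i = v_i − Σ_{j<i} ((v_i · u_j) / (u_j · u_j)) · u_j.

Step by step this gives:
  u_1 = (-1, -1, -3, -2)
  u_2 = (37/15, 22/15, 7/5, -61/15)

Orthogonality check:
  u_2 · u_1 = 0 (should be 0)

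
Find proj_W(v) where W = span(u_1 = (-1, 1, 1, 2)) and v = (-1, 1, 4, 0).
proj_W(v) = (-6/7, 6/7, 6/7, 12/7)

Set up U = [u_1 | ... | u_1] ∈ R^(4×1). The projector onto W = col(U) is P = U (U^T U)^(-1) U^T.
Compute U^T U =
  [7],
and U^T v = (6).
Solve U^T U · c = U^T v for the coefficients: c = (6/7). The projection is proj_W(v) = U c.
Check: (v - proj_W(v)) · u_1 = 0  (should be 0).
Result: proj_W(v) = (-6/7, 6/7, 6/7, 12/7).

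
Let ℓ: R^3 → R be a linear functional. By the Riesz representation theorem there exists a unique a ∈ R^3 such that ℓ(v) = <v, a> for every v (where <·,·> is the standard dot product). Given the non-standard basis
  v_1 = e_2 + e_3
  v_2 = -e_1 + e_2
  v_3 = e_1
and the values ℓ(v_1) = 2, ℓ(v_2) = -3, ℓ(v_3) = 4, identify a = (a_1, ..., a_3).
a = (4, 1, 1)

Write a = (a_1, ..., a_3) in the standard basis. For each basis vector v_i, ℓ(v_i) = <v_i, a> is a linear equation in the a_j's. Collect the n equations into a matrix system V a = ℓ, where row i of V is v_i (expressed in the standard basis). Since V is invertible (lower-triangular with 1s on the diagonal, up to permutation), solve by back-substitution:
  V =
[[0, 1, 1],
 [-1, 1, 0],
 [1, 0, 0]]
  V a = (2, -3, 4)
Solving gives a = (4, 1, 1).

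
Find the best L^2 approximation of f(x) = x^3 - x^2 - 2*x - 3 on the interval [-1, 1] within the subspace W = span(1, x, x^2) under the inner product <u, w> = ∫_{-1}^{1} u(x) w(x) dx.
g(x) = -x^2 - 7*x/5 - 3

The best approximation g ∈ W is the orthogonal projection of f onto W. Writing g = a_0 + a_1 x + a_2 x^2, the coefficients solve the normal equations G · a = b where
  G_{ij} = <φ_i, φ_j> and b_i = <f, φ_i>, with φ_0 = 1, φ_1 = x, φ_2 = x^2.
G =
  [2, 0, 2/3]
  [0, 2/3, 0]
  [2/3, 0, 2/5],
b = (-20/3, -14/15, -12/5).
Solving gives a_0 = -3, a_1 = -7/5, a_2 = -1, so
  g(x) = -x^2 - 7*x/5 - 3.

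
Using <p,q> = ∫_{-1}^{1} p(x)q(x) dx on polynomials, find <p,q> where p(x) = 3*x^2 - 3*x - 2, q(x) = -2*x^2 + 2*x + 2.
<p,q> = -116/15

Expand the product: p(x)·q(x) = -6*x^4 + 12*x^3 + 4*x^2 - 10*x - 4.
∫_{-1}^{1} of each monomial x^k gives [2/(k+1) if k even, 0 if k odd]. Integrating term-by-term (or equivalently evaluating the antiderivative F(x) = -6*x^5/5 + 3*x^4 + 4*x^3/3 - 5*x^2 - 4*x at the endpoints):
  F(1) − F(−1) = -88/15 − (28/15) = -116/15.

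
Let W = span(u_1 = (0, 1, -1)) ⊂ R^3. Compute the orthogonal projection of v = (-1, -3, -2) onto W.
proj_W(v) = (0, -1/2, 1/2)

Set up U = [u_1 | ... | u_1] ∈ R^(3×1). The projector onto W = col(U) is P = U (U^T U)^(-1) U^T.
Compute U^T U =
  [2],
and U^T v = (-1).
Solve U^T U · c = U^T v for the coefficients: c = (-1/2). The projection is proj_W(v) = U c.
Check: (v - proj_W(v)) · u_1 = 0  (should be 0).
Result: proj_W(v) = (0, -1/2, 1/2).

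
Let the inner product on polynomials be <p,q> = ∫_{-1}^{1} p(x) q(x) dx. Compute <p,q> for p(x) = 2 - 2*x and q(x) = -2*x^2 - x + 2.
<p,q> = 20/3

Expand the product: p(x)·q(x) = 4*x^3 - 2*x^2 - 6*x + 4.
∫_{-1}^{1} of each monomial x^k gives [2/(k+1) if k even, 0 if k odd]. Integrating term-by-term (or equivalently evaluating the antiderivative F(x) = x^4 - 2*x^3/3 - 3*x^2 + 4*x at the endpoints):
  F(1) − F(−1) = 4/3 − (-16/3) = 20/3.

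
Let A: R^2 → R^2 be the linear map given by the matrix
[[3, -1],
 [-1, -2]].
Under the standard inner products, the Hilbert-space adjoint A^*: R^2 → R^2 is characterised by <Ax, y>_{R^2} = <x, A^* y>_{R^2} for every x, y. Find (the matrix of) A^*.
A^* = A^T =
[[3, -1],
 [-1, -2]]

For real matrices with standard dot products, the defining identity <Ax, y> = <x, A^* y> gives (Ax)^T y = x^T (A^*) y, i.e. x^T A^T y = x^T (A^*) y. Since this holds for all x, y, we must have A^* = A^T. Therefore
A^* =
[[3, -1],
 [-1, -2]].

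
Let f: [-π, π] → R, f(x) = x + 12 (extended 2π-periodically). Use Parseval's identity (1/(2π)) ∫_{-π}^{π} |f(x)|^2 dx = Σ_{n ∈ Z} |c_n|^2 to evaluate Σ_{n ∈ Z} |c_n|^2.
Σ |c_n|^2 = π^2/3 + 144

Expand and integrate term by term over [-π, π]:
  ∫ (x)^2 dx = 1·(2π^3/3); ∫ 2·1·(12)·x dx = 0 (odd integrand); ∫ 12^2 dx = 144·2π.
So (1/(2π)) ∫_{-π}^{π} (x + 12)^2 dx = 1π^2/3 + 144 = π^2/3 + 144.
Parseval ⇒ Σ |c_n|^2 = π^2/3 + 144.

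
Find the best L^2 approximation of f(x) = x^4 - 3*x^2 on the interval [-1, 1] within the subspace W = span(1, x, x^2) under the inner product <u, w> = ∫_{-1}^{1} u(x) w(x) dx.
g(x) = -15*x^2/7 - 3/35

The best approximation g ∈ W is the orthogonal projection of f onto W. Writing g = a_0 + a_1 x + a_2 x^2, the coefficients solve the normal equations G · a = b where
  G_{ij} = <φ_i, φ_j> and b_i = <f, φ_i>, with φ_0 = 1, φ_1 = x, φ_2 = x^2.
G =
  [2, 0, 2/3]
  [0, 2/3, 0]
  [2/3, 0, 2/5],
b = (-8/5, 0, -32/35).
Solving gives a_0 = -3/35, a_1 = 0, a_2 = -15/7, so
  g(x) = -15*x^2/7 - 3/35.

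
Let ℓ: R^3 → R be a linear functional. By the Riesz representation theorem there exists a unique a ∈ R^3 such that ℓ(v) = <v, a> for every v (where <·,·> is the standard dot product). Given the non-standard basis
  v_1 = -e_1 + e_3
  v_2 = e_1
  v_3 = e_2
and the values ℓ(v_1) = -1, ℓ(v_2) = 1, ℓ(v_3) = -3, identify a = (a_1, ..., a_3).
a = (1, -3, 0)

Write a = (a_1, ..., a_3) in the standard basis. For each basis vector v_i, ℓ(v_i) = <v_i, a> is a linear equation in the a_j's. Collect the n equations into a matrix system V a = ℓ, where row i of V is v_i (expressed in the standard basis). Since V is invertible (lower-triangular with 1s on the diagonal, up to permutation), solve by back-substitution:
  V =
[[-1, 0, 1],
 [1, 0, 0],
 [0, 1, 0]]
  V a = (-1, 1, -3)
Solving gives a = (1, -3, 0).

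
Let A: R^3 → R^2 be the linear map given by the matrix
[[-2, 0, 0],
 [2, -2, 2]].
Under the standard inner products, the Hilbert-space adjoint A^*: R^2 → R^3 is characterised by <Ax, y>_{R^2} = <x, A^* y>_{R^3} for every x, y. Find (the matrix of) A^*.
A^* = A^T =
[[-2, 2],
 [0, -2],
 [0, 2]]

For real matrices with standard dot products, the defining identity <Ax, y> = <x, A^* y> gives (Ax)^T y = x^T (A^*) y, i.e. x^T A^T y = x^T (A^*) y. Since this holds for all x, y, we must have A^* = A^T. Therefore
A^* =
[[-2, 2],
 [0, -2],
 [0, 2]].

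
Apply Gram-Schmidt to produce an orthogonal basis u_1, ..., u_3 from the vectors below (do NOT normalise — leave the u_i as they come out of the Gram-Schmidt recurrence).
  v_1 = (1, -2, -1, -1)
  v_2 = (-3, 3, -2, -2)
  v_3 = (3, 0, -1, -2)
Orthogonal basis:
  u_1 = (1, -2, -1, -1)
  u_2 = (-16/7, 11/7, -19/7, -19/7)
  u_3 = (357/157, 255/157, 2/157, -155/157)

Apply the Gram-Schmidt recurrence
  u_1 = v_1
  u_i = v_i − Σ_{j<i} ((v_i · u_j) / (u_j · u_j)) · u_j.

Step by step this gives:
  u_1 = (1, -2, -1, -1)
  u_2 = (-16/7, 11/7, -19/7, -19/7)
  u_3 = (357/157, 255/157, 2/157, -155/157)

Orthogonality check:
  u_2 · u_1 = 0 (should be 0)
  u_3 · u_1 = 0 (should be 0)
  u_3 · u_2 = 0 (should be 0)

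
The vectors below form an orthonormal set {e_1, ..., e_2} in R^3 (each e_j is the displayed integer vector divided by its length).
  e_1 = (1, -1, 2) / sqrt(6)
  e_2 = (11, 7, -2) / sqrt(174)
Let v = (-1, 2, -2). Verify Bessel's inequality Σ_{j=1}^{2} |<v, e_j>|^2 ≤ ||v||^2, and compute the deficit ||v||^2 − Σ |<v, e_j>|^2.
Σ |<v, e_j>|^2 = 245/29; ||v||^2 = 9; deficit = 16/29

Write each e_j = u_j / sqrt(<u_j, u_j>) where u_j is the displayed integer vector. Then <v, e_j> = <v, u_j> / sqrt(<u_j, u_j>), so |<v, e_j>|^2 = <v, u_j>^2 / <u_j, u_j>.
Coefficients: <v, e_1> = -7/sqrt(6), <v, e_2> = 7/sqrt(174).
Square and sum: Σ |<v, e_j>|^2 = 245/29.
Compute ||v||^2 = v·v = 9.
Deficit = 9 − 245/29 = 16/29 ≥ 0, confirming Bessel's inequality. (The deficit equals ||v − Σ <v,e_j> e_j||^2, the squared distance from v to span{e_j}.)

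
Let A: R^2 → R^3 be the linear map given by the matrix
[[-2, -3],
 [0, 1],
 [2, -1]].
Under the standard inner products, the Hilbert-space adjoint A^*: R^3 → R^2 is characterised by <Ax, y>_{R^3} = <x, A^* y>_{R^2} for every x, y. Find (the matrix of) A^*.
A^* = A^T =
[[-2, 0, 2],
 [-3, 1, -1]]

For real matrices with standard dot products, the defining identity <Ax, y> = <x, A^* y> gives (Ax)^T y = x^T (A^*) y, i.e. x^T A^T y = x^T (A^*) y. Since this holds for all x, y, we must have A^* = A^T. Therefore
A^* =
[[-2, 0, 2],
 [-3, 1, -1]].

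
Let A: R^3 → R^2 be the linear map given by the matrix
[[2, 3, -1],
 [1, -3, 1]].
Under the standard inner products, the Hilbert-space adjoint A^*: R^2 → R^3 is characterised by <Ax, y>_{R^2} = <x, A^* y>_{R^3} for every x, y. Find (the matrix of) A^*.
A^* = A^T =
[[2, 1],
 [3, -3],
 [-1, 1]]

For real matrices with standard dot products, the defining identity <Ax, y> = <x, A^* y> gives (Ax)^T y = x^T (A^*) y, i.e. x^T A^T y = x^T (A^*) y. Since this holds for all x, y, we must have A^* = A^T. Therefore
A^* =
[[2, 1],
 [3, -3],
 [-1, 1]].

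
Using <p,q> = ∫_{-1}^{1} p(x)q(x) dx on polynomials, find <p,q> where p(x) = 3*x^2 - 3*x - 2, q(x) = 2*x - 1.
<p,q> = -2

Expand the product: p(x)·q(x) = 6*x^3 - 9*x^2 - x + 2.
∫_{-1}^{1} of each monomial x^k gives [2/(k+1) if k even, 0 if k odd]. Integrating term-by-term (or equivalently evaluating the antiderivative F(x) = 3*x^4/2 - 3*x^3 - x^2/2 + 2*x at the endpoints):
  F(1) − F(−1) = 0 − (2) = -2.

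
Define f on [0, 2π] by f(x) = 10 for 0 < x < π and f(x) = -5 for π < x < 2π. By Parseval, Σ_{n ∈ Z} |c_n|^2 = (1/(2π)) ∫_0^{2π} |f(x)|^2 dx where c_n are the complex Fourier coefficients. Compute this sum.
Σ |c_n|^2 = 125/2

Parseval equates the L^2 energy of f (normalised by 1/(2π)) with the ℓ^2 sum of its Fourier coefficients: (1/(2π)) ∫_0^{2π} |f|^2 = Σ |c_n|^2.
Compute the left side: (1/(2π)) [∫_0^π 10^2 dx + ∫_π^{2π} (-5)^2 dx] = (1/(2π)) · (100π + 25π) = (100 + 25)/2 = 125/2.
So Σ_{n ∈ Z} |c_n|^2 = 125/2.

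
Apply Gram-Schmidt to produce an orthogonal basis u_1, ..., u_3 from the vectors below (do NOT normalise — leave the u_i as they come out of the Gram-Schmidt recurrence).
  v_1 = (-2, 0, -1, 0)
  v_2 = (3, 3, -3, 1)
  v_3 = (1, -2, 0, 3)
Orthogonal basis:
  u_1 = (-2, 0, -1, 0)
  u_2 = (9/5, 3, -18/5, 1)
  u_3 = (37/131, -244/131, -74/131, 399/131)

Apply the Gram-Schmidt recurrence
  u_1 = v_1
  u_i = v_i − Σ_{j<i} ((v_i · u_j) / (u_j · u_j)) · u_j.

Step by step this gives:
  u_1 = (-2, 0, -1, 0)
  u_2 = (9/5, 3, -18/5, 1)
  u_3 = (37/131, -244/131, -74/131, 399/131)

Orthogonality check:
  u_2 · u_1 = 0 (should be 0)
  u_3 · u_1 = 0 (should be 0)
  u_3 · u_2 = 0 (should be 0)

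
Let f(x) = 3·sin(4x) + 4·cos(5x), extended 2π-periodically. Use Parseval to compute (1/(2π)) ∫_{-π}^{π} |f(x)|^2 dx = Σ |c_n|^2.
Σ |c_n|^2 = 25/2

Expand |f|^2 and use orthogonality of {sin(nx), cos(mx)} on [-π, π]:
  ∫_{-π}^{π} sin(nx)^2 dx = π, ∫ cos(mx)^2 dx = π, and cross terms integrate to 0.
So ∫_{-π}^{π} f(x)^2 dx = 3^2 · π + 4^2 · π = (9 + 16)π.
Divide by 2π: (9 + 16)/2 = 25/2.
By Parseval, this equals Σ |c_n|^2.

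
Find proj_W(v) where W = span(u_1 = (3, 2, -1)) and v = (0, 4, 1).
proj_W(v) = (3/2, 1, -1/2)

Set up U = [u_1 | ... | u_1] ∈ R^(3×1). The projector onto W = col(U) is P = U (U^T U)^(-1) U^T.
Compute U^T U =
  [14],
and U^T v = (7).
Solve U^T U · c = U^T v for the coefficients: c = (1/2). The projection is proj_W(v) = U c.
Check: (v - proj_W(v)) · u_1 = 0  (should be 0).
Result: proj_W(v) = (3/2, 1, -1/2).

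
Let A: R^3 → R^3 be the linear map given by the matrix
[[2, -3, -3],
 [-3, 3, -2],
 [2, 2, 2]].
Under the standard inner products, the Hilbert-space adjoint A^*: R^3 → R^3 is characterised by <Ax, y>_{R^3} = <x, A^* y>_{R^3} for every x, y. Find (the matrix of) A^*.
A^* = A^T =
[[2, -3, 2],
 [-3, 3, 2],
 [-3, -2, 2]]

For real matrices with standard dot products, the defining identity <Ax, y> = <x, A^* y> gives (Ax)^T y = x^T (A^*) y, i.e. x^T A^T y = x^T (A^*) y. Since this holds for all x, y, we must have A^* = A^T. Therefore
A^* =
[[2, -3, 2],
 [-3, 3, 2],
 [-3, -2, 2]].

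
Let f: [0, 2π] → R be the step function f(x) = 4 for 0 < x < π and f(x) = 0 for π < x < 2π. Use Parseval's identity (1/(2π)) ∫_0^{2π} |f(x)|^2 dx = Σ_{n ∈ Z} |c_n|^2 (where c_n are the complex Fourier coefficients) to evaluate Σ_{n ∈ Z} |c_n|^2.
Σ |c_n|^2 = 8

Parseval equates the L^2 energy of f (normalised by 1/(2π)) with the ℓ^2 sum of its Fourier coefficients: (1/(2π)) ∫_0^{2π} |f|^2 = Σ |c_n|^2.
Compute the left side: (1/(2π)) [∫_0^π 4^2 dx + ∫_π^{2π} 0^2 dx] = (1/(2π)) · (16π + 0π) = (16 + 0)/2 = 8.
So Σ_{n ∈ Z} |c_n|^2 = 8.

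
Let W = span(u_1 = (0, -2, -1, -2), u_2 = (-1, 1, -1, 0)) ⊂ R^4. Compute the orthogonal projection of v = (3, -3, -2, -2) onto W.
proj_W(v) = (12/13, -44/13, -4/13, -32/13)

Set up U = [u_1 | ... | u_2] ∈ R^(4×2). The projector onto W = col(U) is P = U (U^T U)^(-1) U^T.
Compute U^T U =
  [9, -1]
  [-1, 3],
and U^T v = (12, -4).
Solve U^T U · c = U^T v for the coefficients: c = (16/13, -12/13). The projection is proj_W(v) = U c.
Check: (v - proj_W(v)) · u_1 = 0  (should be 0).
Check: (v - proj_W(v)) · u_2 = 0  (should be 0).
Result: proj_W(v) = (12/13, -44/13, -4/13, -32/13).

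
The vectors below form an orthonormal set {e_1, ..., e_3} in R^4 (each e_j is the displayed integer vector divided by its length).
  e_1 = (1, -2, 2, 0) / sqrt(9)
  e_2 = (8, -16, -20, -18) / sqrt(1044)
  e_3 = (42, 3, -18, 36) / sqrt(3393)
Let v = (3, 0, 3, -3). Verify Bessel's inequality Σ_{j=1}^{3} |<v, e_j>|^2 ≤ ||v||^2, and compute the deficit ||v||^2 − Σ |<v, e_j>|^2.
Σ |<v, e_j>|^2 = 126/13; ||v||^2 = 27; deficit = 225/13

Write each e_j = u_j / sqrt(<u_j, u_j>) where u_j is the displayed integer vector. Then <v, e_j> = <v, u_j> / sqrt(<u_j, u_j>), so |<v, e_j>|^2 = <v, u_j>^2 / <u_j, u_j>.
Coefficients: <v, e_1> = 9/sqrt(9), <v, e_2> = 18/sqrt(1044), <v, e_3> = -36/sqrt(3393).
Square and sum: Σ |<v, e_j>|^2 = 126/13.
Compute ||v||^2 = v·v = 27.
Deficit = 27 − 126/13 = 225/13 ≥ 0, confirming Bessel's inequality. (The deficit equals ||v − Σ <v,e_j> e_j||^2, the squared distance from v to span{e_j}.)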